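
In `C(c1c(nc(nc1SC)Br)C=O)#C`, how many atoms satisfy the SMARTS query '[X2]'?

5

Check the 13 heavy atoms by environment: 2× n (aromatic, X2) → match; 4× c (aromatic, X3) → no; 1× Br (X1) → no; 1× C (X3) → no; 1× O (X1) → no; 2× C (X2) → match; 1× S (X2) → match; 1× C (X4) → no.
Summing the matching environments: 2 + 2 + 1 = 5 matching atoms.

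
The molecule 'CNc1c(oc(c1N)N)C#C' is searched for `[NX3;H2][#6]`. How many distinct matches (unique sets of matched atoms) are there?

2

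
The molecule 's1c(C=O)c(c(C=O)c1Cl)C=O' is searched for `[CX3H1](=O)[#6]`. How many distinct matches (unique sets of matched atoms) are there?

3

[CX3H1](=O)[#6] is the SMARTS for an aldehyde: an sp2 carbon with one H, double-bonded to O and single-bonded to carbon.
The molecule carries 3 separate instances of an aldehyde (-CHO) meeting every constraint; each maps to a distinct set of atoms, giving 3 matches.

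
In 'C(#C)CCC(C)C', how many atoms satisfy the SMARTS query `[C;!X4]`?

Check the 7 heavy atoms by environment: 5× C (X4) → no; 2× C (X2) → match.
That gives 2 matching atoms.

2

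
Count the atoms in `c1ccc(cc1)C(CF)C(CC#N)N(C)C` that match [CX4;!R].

The query [CX4;!R] means: aliphatic carbon with four total connections, not in a ring.
Check the 16 heavy atoms by environment: 6× C (X4, acyclic) → match; 1× N (X3, acyclic) → no; 6× c (aromatic, X3, in 6-ring) → no; 1× F (X1, acyclic) → no; 1× C (X2, acyclic) → no; 1× N (X1, acyclic) → no.
That gives 6 matching atoms.

6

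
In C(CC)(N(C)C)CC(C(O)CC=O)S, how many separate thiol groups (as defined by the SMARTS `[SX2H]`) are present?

1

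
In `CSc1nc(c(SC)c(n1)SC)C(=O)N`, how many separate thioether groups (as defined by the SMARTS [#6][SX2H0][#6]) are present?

3

[#6][SX2H0][#6] is the SMARTS for a thioether: an aliphatic sulfur bridging two carbons with no H on the sulfur.
The molecule carries 3 separate instances of a methylthio ether (-SCH3) meeting every constraint; each maps to a distinct set of atoms, giving 3 matches.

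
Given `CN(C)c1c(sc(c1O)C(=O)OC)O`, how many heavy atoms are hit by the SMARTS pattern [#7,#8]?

The query [#7,#8] means: nitrogen or oxygen (comma = OR).
Check the 14 heavy atoms by environment: 1× s (aromatic) → no; 4× c (aromatic) → no; 1× N → match; 4× C → no; 4× O → match.
Summing the matching environments: 1 + 4 = 5 matching atoms.

5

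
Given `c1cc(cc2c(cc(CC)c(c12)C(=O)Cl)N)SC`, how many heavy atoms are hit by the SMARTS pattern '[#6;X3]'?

11

The query [#6;X3] means: any carbon (aromatic or not) with three total connections.
Check the 18 heavy atoms by environment: 10× c (aromatic, X3) → match; 1× S (X2) → no; 3× C (X4) → no; 1× C (X3) → match; 1× O (X1) → no; 1× Cl (X1) → no; 1× N (X3) → no.
Summing the matching environments: 10 + 1 = 11 matching atoms.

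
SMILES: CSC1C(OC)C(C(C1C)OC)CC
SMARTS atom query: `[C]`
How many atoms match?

The query [C] means: uppercase C matches aliphatic (non-aromatic) carbon only.
Check the 14 heavy atoms by environment: 11× C → match; 2× O → no; 1× S → no.
That gives 11 matching atoms.

11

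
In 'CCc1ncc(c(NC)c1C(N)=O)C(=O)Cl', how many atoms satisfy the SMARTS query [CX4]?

3

Check the 16 heavy atoms by environment: 1× n (aromatic, X2) → no; 5× c (aromatic, X3) → no; 2× C (X3) → no; 2× O (X1) → no; 2× N (X3) → no; 1× Cl (X1) → no; 3× C (X4) → match.
That gives 3 matching atoms.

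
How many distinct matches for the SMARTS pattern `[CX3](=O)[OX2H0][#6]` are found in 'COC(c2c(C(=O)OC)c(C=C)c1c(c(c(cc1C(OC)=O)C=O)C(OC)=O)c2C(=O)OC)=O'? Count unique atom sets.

[CX3](=O)[OX2H0][#6] is the SMARTS for an ester: a carbonyl carbon bonded to an oxygen that is itself bonded to carbon (no H on that O).
The molecule carries 5 separate instances of a methyl-ester group (-C(=O)OCH3) meeting every constraint; each maps to a distinct set of atoms, giving 5 matches.

5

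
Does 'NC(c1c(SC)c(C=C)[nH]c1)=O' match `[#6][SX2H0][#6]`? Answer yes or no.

Yes

The pattern [#6][SX2H0][#6] describes an aliphatic sulfur bridging two carbons with no H on the sulfur — a thioether.
The molecule carries a methylthio ether (-SCH3), whose atoms satisfy every constraint of the query, so the pattern matches.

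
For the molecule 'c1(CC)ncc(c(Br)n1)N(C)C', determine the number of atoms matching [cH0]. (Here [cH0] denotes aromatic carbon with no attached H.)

3

Check the 12 heavy atoms by environment: 2× n (aromatic, H0) → no; 3× c (aromatic, H0) → match; 1× c (aromatic, H1) → no; 1× N (H0) → no; 3× C (H3) → no; 1× Br (H0) → no; 1× C (H2) → no.
That gives 3 matching atoms.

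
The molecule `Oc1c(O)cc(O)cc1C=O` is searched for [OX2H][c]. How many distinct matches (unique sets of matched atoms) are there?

3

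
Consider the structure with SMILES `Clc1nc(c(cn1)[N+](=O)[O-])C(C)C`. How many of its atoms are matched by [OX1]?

2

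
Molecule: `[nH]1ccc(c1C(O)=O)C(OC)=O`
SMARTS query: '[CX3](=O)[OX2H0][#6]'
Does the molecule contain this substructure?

Yes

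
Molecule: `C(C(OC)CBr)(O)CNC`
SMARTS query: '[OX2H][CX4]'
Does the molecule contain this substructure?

Yes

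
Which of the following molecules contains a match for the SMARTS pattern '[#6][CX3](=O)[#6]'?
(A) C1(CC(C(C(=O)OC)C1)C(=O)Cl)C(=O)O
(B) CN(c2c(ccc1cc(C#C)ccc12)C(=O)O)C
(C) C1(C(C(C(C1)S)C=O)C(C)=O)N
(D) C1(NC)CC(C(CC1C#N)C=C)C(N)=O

[#6][CX3](=O)[#6] describes a carbonyl carbon (no H) flanked by two carbons (a ketone).
(A) has a carboxylic acid group (-C(=O)OH) but one neighbour of the carbonyl carbon is O, not C.
(B) has a carboxylic acid group (-C(=O)OH) but one neighbour of the carbonyl carbon is O, not C.
(C) contains an acetyl/ketone group (-C(=O)CH3), which satisfies every atom and bond constraint.
(D) has a primary amide (-C(=O)NH2) but one neighbour of the carbonyl carbon is N, not C.
So the answer is (C).

C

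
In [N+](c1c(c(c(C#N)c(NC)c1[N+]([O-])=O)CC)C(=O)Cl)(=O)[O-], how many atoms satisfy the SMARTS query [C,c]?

11

The query [C,c] means: comma = OR; matches aliphatic or aromatic carbon — same as #6.
Check the 21 heavy atoms by environment: 6× c (aromatic) → match; 5× C → match; 3× O → no; 1× Cl → no; 2× N (charge +1) → no; 2× O (charge -1) → no; 2× N → no.
Summing the matching environments: 6 + 5 = 11 matching atoms.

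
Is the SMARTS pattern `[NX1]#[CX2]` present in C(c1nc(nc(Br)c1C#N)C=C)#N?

The pattern [NX1]#[CX2] describes a nitrogen triple-bonded to a two-connected carbon — a nitrile.
The molecule carries a nitrile (-C#N), whose atoms satisfy every constraint of the query, so the pattern matches.

Yes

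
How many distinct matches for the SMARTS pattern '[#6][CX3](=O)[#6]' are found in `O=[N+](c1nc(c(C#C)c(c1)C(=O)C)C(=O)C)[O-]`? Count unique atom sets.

[#6][CX3](=O)[#6] is the SMARTS for a ketone: a carbonyl carbon (no H) flanked by two carbons.
The molecule carries 2 separate instances of an acetyl/ketone group (-C(=O)CH3) meeting every constraint; each maps to a distinct set of atoms, giving 2 matches.

2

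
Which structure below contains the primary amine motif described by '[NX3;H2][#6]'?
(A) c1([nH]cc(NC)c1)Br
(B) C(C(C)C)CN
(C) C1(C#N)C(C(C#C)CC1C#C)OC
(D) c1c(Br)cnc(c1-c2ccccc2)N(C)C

B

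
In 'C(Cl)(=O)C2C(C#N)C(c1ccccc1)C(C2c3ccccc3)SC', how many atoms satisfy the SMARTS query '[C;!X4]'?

The query [C;!X4] means: aliphatic carbon that does not have four total connections.
Check the 24 heavy atoms by environment: 6× C (X4) → no; 1× C (X3) → match; 1× O (X1) → no; 1× Cl (X1) → no; 1× C (X2) → match; 1× N (X1) → no; 12× c (aromatic, X3) → no; 1× S (X2) → no.
Summing the matching environments: 1 + 1 = 2 matching atoms.

2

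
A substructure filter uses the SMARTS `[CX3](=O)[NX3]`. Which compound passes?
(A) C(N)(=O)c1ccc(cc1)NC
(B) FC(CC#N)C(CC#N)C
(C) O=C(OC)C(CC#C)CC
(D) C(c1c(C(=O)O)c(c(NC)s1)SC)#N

[CX3](=O)[NX3] describes a carbonyl carbon bonded to a trivalent nitrogen (an amide).
(A) contains a primary amide (-C(=O)NH2), which satisfies every atom and bond constraint.
(B) has a nitrile (-C#N) but the nitrile N is NX1 (triple-bonded), not NX3.
(C) has a methyl-ester group (-C(=O)OCH3) but the carbonyl is bonded to O, not to an NX3 nitrogen.
(D) has a nitrile (-C#N) but the nitrile N is NX1 (triple-bonded), not NX3.
So the answer is (A).

A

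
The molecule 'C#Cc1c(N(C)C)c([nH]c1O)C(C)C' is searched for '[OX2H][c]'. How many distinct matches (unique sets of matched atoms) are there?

[OX2H][c] is the SMARTS for a phenol: a hydroxyl oxygen attached to an aromatic carbon.
Exactly one fragment in the molecule meets all constraints, giving 1 match.

1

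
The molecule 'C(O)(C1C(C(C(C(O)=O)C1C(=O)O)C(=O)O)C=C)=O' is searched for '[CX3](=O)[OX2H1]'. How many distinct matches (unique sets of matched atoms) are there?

4

[CX3](=O)[OX2H1] is the SMARTS for a carboxylic acid: an sp2 carbon double-bonded to O and single-bonded to an -OH oxygen.
The molecule carries 4 separate instances of a carboxylic acid group (-C(=O)OH) meeting every constraint; each maps to a distinct set of atoms, giving 4 matches.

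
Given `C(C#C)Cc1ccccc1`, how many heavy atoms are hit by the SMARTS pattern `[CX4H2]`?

2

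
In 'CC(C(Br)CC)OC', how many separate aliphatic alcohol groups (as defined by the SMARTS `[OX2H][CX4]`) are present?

0

[OX2H][CX4] is the SMARTS for an aliphatic alcohol: a hydroxyl oxygen bound to an sp3 (X4) carbon.
The molecule has a methoxy ether (-OCH3), but the oxygen has H0 (ether), not H1; nothing else fits, so there are 0 matches.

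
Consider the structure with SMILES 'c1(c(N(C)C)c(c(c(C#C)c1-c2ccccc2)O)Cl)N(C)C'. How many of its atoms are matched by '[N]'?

2

Check the 22 heavy atoms by environment: 12× c (aromatic) → no; 2× N → match; 6× C → no; 1× Cl → no; 1× O → no.
That gives 2 matching atoms.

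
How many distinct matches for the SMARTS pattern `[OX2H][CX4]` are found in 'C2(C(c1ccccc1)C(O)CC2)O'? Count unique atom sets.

2

[OX2H][CX4] is the SMARTS for an aliphatic alcohol: a hydroxyl oxygen bound to an sp3 (X4) carbon.
The molecule carries 2 separate instances of a hydroxyl group (-OH) meeting every constraint; each maps to a distinct set of atoms, giving 2 matches.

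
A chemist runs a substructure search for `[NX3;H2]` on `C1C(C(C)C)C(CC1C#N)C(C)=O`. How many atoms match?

0

The query [NX3;H2] means: aliphatic N with 3 total connections, two of them H — an -NH2 nitrogen (amine or amide).
Check the 13 heavy atoms by environment: 4× C (H1, X4) → no; 2× C (H2, X4) → no; 1× C (H0, X3) → no; 1× O (H0, X1) → no; 3× C (H3, X4) → no; 1× C (H0, X2) → no; 1× N (H0, X1) → no.
No environment satisfies the query, so 0 matching atoms.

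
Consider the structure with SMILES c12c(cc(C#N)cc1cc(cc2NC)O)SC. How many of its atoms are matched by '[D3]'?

6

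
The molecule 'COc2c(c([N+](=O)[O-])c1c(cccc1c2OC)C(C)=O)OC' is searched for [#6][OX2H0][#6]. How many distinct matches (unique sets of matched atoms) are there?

[#6][OX2H0][#6] is the SMARTS for an ether: an aliphatic oxygen bridging two carbons with no H on the oxygen.
The molecule carries 3 separate instances of a methoxy ether (-OCH3) meeting every constraint; each maps to a distinct set of atoms, giving 3 matches.

3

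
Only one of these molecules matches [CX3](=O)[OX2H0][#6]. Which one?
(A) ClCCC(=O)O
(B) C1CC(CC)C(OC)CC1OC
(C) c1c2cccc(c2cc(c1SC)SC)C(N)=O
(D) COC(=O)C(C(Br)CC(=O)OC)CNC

[CX3](=O)[OX2H0][#6] describes a carbonyl carbon bonded to an oxygen that is itself bonded to carbon (no H on that O) (an ester).
(A) has a carboxylic acid group (-C(=O)OH) but the singly-bonded O carries H (OX2H1, not H0).
(B) has a methoxy ether (-OCH3) but the ether oxygen is not adjacent to a C=O carbon.
(C) has a primary amide (-C(=O)NH2) but the carbonyl is bonded to N, not to an O-C linkage.
(D) contains a methyl-ester group (-C(=O)OCH3), which satisfies every atom and bond constraint.
So the answer is (D).

D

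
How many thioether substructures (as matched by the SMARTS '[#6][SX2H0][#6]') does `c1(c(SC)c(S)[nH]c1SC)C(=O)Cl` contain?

2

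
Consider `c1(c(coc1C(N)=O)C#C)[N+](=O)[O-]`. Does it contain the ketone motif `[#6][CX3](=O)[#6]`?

The pattern [#6][CX3](=O)[#6] describes a carbonyl carbon (no H) flanked by two carbons — a ketone.
The closest candidate here is a primary amide (-C(=O)NH2), but one neighbour of the carbonyl carbon is N, not C. No other fragment satisfies the full query, so there is no match.

No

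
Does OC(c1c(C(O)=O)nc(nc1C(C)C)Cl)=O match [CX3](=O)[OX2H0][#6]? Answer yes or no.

No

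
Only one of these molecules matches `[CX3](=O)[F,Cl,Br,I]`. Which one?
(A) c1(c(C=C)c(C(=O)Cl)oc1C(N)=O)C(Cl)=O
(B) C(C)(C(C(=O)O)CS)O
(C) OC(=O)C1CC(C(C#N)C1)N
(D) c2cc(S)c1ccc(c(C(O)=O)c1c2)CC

A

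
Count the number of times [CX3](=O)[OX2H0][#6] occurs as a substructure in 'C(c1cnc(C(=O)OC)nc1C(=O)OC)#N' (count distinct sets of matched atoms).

2

[CX3](=O)[OX2H0][#6] is the SMARTS for an ester: a carbonyl carbon bonded to an oxygen that is itself bonded to carbon (no H on that O).
The molecule carries 2 separate instances of a methyl-ester group (-C(=O)OCH3) meeting every constraint; each maps to a distinct set of atoms, giving 2 matches.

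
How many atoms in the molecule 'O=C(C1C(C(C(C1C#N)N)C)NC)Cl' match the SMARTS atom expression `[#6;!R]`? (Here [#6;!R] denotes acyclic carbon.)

The query [#6;!R] means: carbon not in any ring.
Check the 14 heavy atoms by environment: 5× C (in 5-ring) → no; 3× N (acyclic) → no; 4× C (acyclic) → match; 1× O (acyclic) → no; 1× Cl (acyclic) → no.
That gives 4 matching atoms.

4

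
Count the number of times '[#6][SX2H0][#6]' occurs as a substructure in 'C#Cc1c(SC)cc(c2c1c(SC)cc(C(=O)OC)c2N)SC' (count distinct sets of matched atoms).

3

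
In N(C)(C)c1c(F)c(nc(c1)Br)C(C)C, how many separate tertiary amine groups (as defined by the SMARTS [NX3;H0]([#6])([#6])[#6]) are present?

1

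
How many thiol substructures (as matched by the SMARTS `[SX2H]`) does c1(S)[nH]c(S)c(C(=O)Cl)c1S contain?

3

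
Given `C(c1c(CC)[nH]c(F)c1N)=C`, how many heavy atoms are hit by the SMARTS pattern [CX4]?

2

The query [CX4] means: C with X4: aliphatic carbon with exactly 4 total connections (bonds + H).
Check the 11 heavy atoms by environment: 1× n (aromatic, X3) → no; 4× c (aromatic, X3) → no; 1× F (X1) → no; 2× C (X3) → no; 2× C (X4) → match; 1× N (X3) → no.
That gives 2 matching atoms.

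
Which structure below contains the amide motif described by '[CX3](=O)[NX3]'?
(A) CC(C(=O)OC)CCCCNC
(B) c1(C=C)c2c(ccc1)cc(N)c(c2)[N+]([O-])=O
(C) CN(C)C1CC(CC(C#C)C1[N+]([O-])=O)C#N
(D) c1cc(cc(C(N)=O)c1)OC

[CX3](=O)[NX3] describes a carbonyl carbon bonded to a trivalent nitrogen (an amide).
(A) has a methyl-ester group (-C(=O)OCH3) but the carbonyl is bonded to O, not to an NX3 nitrogen.
(B) has a primary amino group (-NH2) but the -NH2 is not attached to a carbonyl carbon.
(C) has a nitrile (-C#N) but the nitrile N is NX1 (triple-bonded), not NX3.
(D) contains a primary amide (-C(=O)NH2), which satisfies every atom and bond constraint.
So the answer is (D).

D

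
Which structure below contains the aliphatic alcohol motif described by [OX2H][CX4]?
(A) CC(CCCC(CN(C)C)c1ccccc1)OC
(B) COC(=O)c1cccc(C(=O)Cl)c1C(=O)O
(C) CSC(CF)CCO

C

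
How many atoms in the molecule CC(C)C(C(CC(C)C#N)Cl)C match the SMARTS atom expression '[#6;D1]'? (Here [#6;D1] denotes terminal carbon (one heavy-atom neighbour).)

The query [#6;D1] means: carbon bonded to exactly one heavy atom.
Check the 12 heavy atoms by environment: 4× C (D1) → match; 4× C (D3) → no; 2× C (D2) → no; 1× N (D1) → no; 1× Cl (D1) → no.
That gives 4 matching atoms.

4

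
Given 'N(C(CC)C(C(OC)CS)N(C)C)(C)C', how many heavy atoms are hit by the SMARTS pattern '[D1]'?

The query [D1] means: atom with exactly one heavy-atom neighbour (degree 1).
Check the 15 heavy atoms by environment: 2× C (D2) → no; 3× C (D3) → no; 2× N (D3) → no; 6× C (D1) → match; 1× S (D1) → match; 1× O (D2) → no.
Summing the matching environments: 6 + 1 = 7 matching atoms.

7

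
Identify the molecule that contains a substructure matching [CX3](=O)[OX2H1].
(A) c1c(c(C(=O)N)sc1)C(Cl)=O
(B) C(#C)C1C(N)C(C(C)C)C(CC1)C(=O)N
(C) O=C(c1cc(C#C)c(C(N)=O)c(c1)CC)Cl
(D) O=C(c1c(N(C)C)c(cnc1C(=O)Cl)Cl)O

[CX3](=O)[OX2H1] describes an sp2 carbon double-bonded to O and single-bonded to an -OH oxygen (a carboxylic acid).
(A) has an acyl chloride (-C(=O)Cl) but the carbonyl is bonded to Cl, not to an -OH oxygen.
(B) has a primary amide (-C(=O)NH2) but the carbonyl is bonded to N, not to an -OH oxygen.
(C) has an acyl chloride (-C(=O)Cl) but the carbonyl is bonded to Cl, not to an -OH oxygen.
(D) contains a carboxylic acid group (-C(=O)OH), which satisfies every atom and bond constraint.
So the answer is (D).

D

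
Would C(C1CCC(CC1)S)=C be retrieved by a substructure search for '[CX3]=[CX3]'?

Yes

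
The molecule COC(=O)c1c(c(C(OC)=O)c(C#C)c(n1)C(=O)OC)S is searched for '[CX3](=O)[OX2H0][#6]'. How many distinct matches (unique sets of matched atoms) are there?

3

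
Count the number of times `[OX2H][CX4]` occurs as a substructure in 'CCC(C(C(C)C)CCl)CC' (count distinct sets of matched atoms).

[OX2H][CX4] is the SMARTS for an aliphatic alcohol: a hydroxyl oxygen bound to an sp3 (X4) carbon.
No fragment in the molecule satisfies every constraint, giving 0 matches.

0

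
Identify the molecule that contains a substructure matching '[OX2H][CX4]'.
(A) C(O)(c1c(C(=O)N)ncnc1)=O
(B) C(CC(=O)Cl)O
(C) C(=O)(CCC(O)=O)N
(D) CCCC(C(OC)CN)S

B

[OX2H][CX4] describes a hydroxyl oxygen bound to an sp3 (X4) carbon (an aliphatic alcohol).
(A) has a carboxylic acid group (-C(=O)OH) but the -OH is on a CX3 carbonyl carbon, not a CX4 carbon.
(B) contains a hydroxyl group (-OH), which satisfies every atom and bond constraint.
(C) has a carboxylic acid group (-C(=O)OH) but the -OH is on a CX3 carbonyl carbon, not a CX4 carbon.
(D) has a methoxy ether (-OCH3) but the oxygen has H0 (ether), not H1.
So the answer is (B).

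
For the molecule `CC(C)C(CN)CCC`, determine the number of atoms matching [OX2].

The query [OX2] means: aliphatic oxygen with two total connections — ether, hydroxyl, or ester single-bond O.
Check the 9 heavy atoms by environment: 8× C (X4) → no; 1× N (X3) → no.
No environment satisfies the query, so 0 matching atoms.

0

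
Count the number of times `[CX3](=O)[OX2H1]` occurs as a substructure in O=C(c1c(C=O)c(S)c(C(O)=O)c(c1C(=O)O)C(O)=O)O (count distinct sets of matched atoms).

4

[CX3](=O)[OX2H1] is the SMARTS for a carboxylic acid: an sp2 carbon double-bonded to O and single-bonded to an -OH oxygen.
The molecule carries 4 separate instances of a carboxylic acid group (-C(=O)OH) meeting every constraint; each maps to a distinct set of atoms, giving 4 matches.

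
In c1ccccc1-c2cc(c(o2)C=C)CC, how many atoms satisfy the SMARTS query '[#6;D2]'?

8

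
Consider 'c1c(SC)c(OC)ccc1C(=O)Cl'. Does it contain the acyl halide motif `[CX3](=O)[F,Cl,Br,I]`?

Yes

The pattern [CX3](=O)[F,Cl,Br,I] describes a carbonyl carbon bonded to a halogen — an acyl halide.
The molecule carries an acyl chloride (-C(=O)Cl), whose atoms satisfy every constraint of the query, so the pattern matches.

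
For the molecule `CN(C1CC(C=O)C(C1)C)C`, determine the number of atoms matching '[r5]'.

The query [r5] means: r5 matches atoms in a five-membered ring.
Check the 11 heavy atoms by environment: 5× C (in 5-ring) → match; 4× C (acyclic) → no; 1× O (acyclic) → no; 1× N (acyclic) → no.
That gives 5 matching atoms.

5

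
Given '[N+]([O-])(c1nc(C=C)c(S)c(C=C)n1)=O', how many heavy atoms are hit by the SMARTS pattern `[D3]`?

The query [D3] means: atom with exactly three heavy-atom neighbours.
Check the 14 heavy atoms by environment: 2× n (aromatic, D2) → no; 4× c (aromatic, D3) → match; 2× C (D2) → no; 2× C (D1) → no; 1× N (charge +1, D3) → match; 1× O (charge -1, D1) → no; 1× O (D1) → no; 1× S (D1) → no.
Summing the matching environments: 4 + 1 = 5 matching atoms.

5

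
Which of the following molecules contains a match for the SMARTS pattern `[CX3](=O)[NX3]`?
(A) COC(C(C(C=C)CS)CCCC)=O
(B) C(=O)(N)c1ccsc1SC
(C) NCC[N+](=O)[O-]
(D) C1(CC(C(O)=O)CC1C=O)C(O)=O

B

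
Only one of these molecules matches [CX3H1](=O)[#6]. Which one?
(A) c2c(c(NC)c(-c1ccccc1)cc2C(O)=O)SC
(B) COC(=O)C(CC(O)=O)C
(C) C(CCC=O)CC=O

[CX3H1](=O)[#6] describes an sp2 carbon with one H, double-bonded to O and single-bonded to carbon (an aldehyde).
(A) has a carboxylic acid group (-C(=O)OH) but the carbonyl carbon has H0 and is bonded to O, not H1.
(B) has a carboxylic acid group (-C(=O)OH) but the carbonyl carbon has H0 and is bonded to O, not H1.
(C) contains an aldehyde (-CHO), which satisfies every atom and bond constraint.
So the answer is (C).

C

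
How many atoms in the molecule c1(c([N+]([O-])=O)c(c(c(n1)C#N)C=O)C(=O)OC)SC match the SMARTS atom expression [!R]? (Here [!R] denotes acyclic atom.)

13

Check the 19 heavy atoms by environment: 1× n (aromatic, in 6-ring) → no; 5× c (aromatic, in 6-ring) → no; 5× C (acyclic) → match; 1× N (acyclic) → match; 1× S (acyclic) → match; 1× N (charge +1, acyclic) → match; 1× O (charge -1, acyclic) → match; 4× O (acyclic) → match.
Summing the matching environments: 5 + 1 + 1 + 1 + 1 + 4 = 13 matching atoms.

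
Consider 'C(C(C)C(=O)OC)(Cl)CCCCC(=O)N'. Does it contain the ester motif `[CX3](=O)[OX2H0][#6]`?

The pattern [CX3](=O)[OX2H0][#6] describes a carbonyl carbon bonded to an oxygen that is itself bonded to carbon (no H on that O) — an ester.
The molecule carries a methyl-ester group (-C(=O)OCH3), whose atoms satisfy every constraint of the query, so the pattern matches.

Yes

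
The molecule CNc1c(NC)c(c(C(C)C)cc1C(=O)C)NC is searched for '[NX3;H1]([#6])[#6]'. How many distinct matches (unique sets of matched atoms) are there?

3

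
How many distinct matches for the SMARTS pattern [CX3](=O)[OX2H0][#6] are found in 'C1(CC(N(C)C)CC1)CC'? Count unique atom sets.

[CX3](=O)[OX2H0][#6] is the SMARTS for an ester: a carbonyl carbon bonded to an oxygen that is itself bonded to carbon (no H on that O).
No fragment in the molecule satisfies every constraint, giving 0 matches.

0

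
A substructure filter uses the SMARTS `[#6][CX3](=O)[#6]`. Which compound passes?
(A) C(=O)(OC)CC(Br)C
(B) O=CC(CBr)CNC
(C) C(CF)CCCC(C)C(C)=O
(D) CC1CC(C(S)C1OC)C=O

C

[#6][CX3](=O)[#6] describes a carbonyl carbon (no H) flanked by two carbons (a ketone).
(A) has a methyl-ester group (-C(=O)OCH3) but one neighbour of the carbonyl carbon is O, not C.
(B) has an aldehyde (-CHO) but the carbonyl carbon has H1, so it is not flanked by two carbons.
(C) contains an acetyl/ketone group (-C(=O)CH3), which satisfies every atom and bond constraint.
(D) has an aldehyde (-CHO) but the carbonyl carbon has H1, so it is not flanked by two carbons.
So the answer is (C).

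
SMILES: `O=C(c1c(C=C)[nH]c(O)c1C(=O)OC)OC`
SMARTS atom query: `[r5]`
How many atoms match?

The query [r5] means: r5 matches atoms in a five-membered ring.
Check the 16 heavy atoms by environment: 1× n (aromatic, in 5-ring) → match; 4× c (aromatic, in 5-ring) → match; 6× C (acyclic) → no; 5× O (acyclic) → no.
Summing the matching environments: 1 + 4 = 5 matching atoms.

5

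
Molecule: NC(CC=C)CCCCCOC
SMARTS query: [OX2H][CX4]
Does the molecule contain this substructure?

No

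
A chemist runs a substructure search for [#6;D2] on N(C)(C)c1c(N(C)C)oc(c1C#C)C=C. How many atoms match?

Check the 15 heavy atoms by environment: 1× o (aromatic, D2) → no; 4× c (aromatic, D3) → no; 2× C (D2) → match; 6× C (D1) → no; 2× N (D3) → no.
That gives 2 matching atoms.

2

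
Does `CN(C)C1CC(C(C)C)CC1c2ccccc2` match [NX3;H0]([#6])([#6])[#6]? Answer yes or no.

Yes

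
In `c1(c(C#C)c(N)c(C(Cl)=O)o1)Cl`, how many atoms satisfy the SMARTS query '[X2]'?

The query [X2] means: any atom with exactly two total connections (bonds + H).
Check the 12 heavy atoms by environment: 1× o (aromatic, X2) → match; 4× c (aromatic, X3) → no; 2× C (X2) → match; 2× Cl (X1) → no; 1× C (X3) → no; 1× O (X1) → no; 1× N (X3) → no.
Summing the matching environments: 1 + 2 = 3 matching atoms.

3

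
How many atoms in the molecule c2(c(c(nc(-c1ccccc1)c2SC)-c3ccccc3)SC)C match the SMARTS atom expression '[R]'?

Check the 23 heavy atoms by environment: 1× n (aromatic, in 6-ring) → match; 17× c (aromatic, in 6-ring) → match; 2× S (acyclic) → no; 3× C (acyclic) → no.
Summing the matching environments: 1 + 17 = 18 matching atoms.

18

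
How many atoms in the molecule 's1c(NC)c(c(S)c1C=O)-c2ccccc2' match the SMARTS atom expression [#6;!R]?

2

The query [#6;!R] means: carbon not in any ring.
Check the 16 heavy atoms by environment: 1× s (aromatic, in 5-ring) → no; 4× c (aromatic, in 5-ring) → no; 1× S (acyclic) → no; 1× N (acyclic) → no; 2× C (acyclic) → match; 1× O (acyclic) → no; 6× c (aromatic, in 6-ring) → no.
That gives 2 matching atoms.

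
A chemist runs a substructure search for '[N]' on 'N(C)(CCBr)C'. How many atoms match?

The query [N] means: uppercase N matches aliphatic (non-aromatic) nitrogen only.
Check the 6 heavy atoms by environment: 4× C → no; 1× Br → no; 1× N → match.
That gives 1 matching atom.

1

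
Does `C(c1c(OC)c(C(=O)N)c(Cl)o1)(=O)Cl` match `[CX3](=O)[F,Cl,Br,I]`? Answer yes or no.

Yes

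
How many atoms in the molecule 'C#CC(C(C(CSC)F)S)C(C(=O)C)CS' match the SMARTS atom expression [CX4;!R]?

The query [CX4;!R] means: aliphatic carbon with four total connections, not in a ring.
Check the 16 heavy atoms by environment: 8× C (X4, acyclic) → match; 1× F (X1, acyclic) → no; 3× S (X2, acyclic) → no; 1× C (X3, acyclic) → no; 1× O (X1, acyclic) → no; 2× C (X2, acyclic) → no.
That gives 8 matching atoms.

8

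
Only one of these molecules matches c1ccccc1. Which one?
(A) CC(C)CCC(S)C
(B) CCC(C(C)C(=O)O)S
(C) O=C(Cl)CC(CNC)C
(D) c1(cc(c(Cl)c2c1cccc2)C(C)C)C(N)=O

D

c1ccccc1 describes six aromatic carbons in a ring (a benzene ring).
(A) has a methyl group (-CH3) but no six-membered all-carbon aromatic ring is present.
(B) has a methyl group (-CH3) but no six-membered all-carbon aromatic ring is present.
(C) has a methyl group (-CH3) but no six-membered all-carbon aromatic ring is present.
(D) contains the required atom environment, so the pattern matches.
So the answer is (D).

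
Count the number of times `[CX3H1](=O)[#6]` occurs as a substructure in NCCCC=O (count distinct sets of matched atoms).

[CX3H1](=O)[#6] is the SMARTS for an aldehyde: an sp2 carbon with one H, double-bonded to O and single-bonded to carbon.
Exactly one fragment in the molecule meets all constraints, giving 1 match.

1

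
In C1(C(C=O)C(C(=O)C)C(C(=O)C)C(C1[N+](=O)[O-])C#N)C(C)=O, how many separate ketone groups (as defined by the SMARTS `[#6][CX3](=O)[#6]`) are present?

[#6][CX3](=O)[#6] is the SMARTS for a ketone: a carbonyl carbon (no H) flanked by two carbons.
The molecule carries 3 separate instances of an acetyl/ketone group (-C(=O)CH3) meeting every constraint; each maps to a distinct set of atoms, giving 3 matches.

3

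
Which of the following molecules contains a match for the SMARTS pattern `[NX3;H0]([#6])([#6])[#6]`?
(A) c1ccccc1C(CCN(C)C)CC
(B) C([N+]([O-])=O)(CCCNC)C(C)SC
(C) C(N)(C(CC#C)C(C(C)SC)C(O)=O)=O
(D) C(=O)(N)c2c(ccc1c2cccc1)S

A

[NX3;H0]([#6])([#6])[#6] describes a trivalent nitrogen with no H, bonded to three carbons (a tertiary amine).
(A) contains a dimethylamino group (-N(CH3)2), which satisfies every atom and bond constraint.
(B) has an N-methylamino group (-NHCH3) but the nitrogen still has one H (H1), not H0.
(C) has a primary amide (-C(=O)NH2) but the amide nitrogen has H2 and only one carbon neighbour.
(D) has a primary amide (-C(=O)NH2) but the amide nitrogen has H2 and only one carbon neighbour.
So the answer is (A).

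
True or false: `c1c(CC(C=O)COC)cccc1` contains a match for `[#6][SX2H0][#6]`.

False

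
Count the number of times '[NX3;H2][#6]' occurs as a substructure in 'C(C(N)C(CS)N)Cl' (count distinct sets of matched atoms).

2

[NX3;H2][#6] is the SMARTS for a primary amine: a trivalent nitrogen with two H attached to carbon.
The molecule carries 2 separate instances of a primary amino group (-NH2) meeting every constraint; each maps to a distinct set of atoms, giving 2 matches.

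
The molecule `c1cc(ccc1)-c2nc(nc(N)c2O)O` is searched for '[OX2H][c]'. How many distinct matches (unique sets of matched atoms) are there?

[OX2H][c] is the SMARTS for a phenol: a hydroxyl oxygen attached to an aromatic carbon.
The molecule carries 2 separate instances of a hydroxyl group (-OH) meeting every constraint; each maps to a distinct set of atoms, giving 2 matches.

2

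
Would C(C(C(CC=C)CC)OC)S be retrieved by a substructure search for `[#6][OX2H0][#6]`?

The pattern [#6][OX2H0][#6] describes an aliphatic oxygen bridging two carbons with no H on the oxygen — an ether.
The molecule carries a methoxy ether (-OCH3), whose atoms satisfy every constraint of the query, so the pattern matches.

Yes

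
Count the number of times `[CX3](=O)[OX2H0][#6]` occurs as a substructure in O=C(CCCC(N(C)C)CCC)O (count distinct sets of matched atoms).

[CX3](=O)[OX2H0][#6] is the SMARTS for an ester: a carbonyl carbon bonded to an oxygen that is itself bonded to carbon (no H on that O).
The molecule has a carboxylic acid group (-C(=O)OH), but the singly-bonded O carries H (OX2H1, not H0); nothing else fits, so there are 0 matches.

0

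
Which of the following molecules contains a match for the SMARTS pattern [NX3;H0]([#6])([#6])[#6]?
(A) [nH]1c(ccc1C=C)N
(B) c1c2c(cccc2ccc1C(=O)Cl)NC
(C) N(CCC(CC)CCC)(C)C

C

[NX3;H0]([#6])([#6])[#6] describes a trivalent nitrogen with no H, bonded to three carbons (a tertiary amine).
(A) has a primary amino group (-NH2) but the nitrogen has H2, not H0 with three carbons.
(B) has an N-methylamino group (-NHCH3) but the nitrogen still has one H (H1), not H0.
(C) contains a dimethylamino group (-N(CH3)2), which satisfies every atom and bond constraint.
So the answer is (C).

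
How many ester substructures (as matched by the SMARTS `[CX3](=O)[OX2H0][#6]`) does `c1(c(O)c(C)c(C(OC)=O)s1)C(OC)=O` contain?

2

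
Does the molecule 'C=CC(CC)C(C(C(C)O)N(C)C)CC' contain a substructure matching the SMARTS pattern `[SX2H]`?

The pattern [SX2H] describes an aliphatic sulfur with two connections, one being H — a thiol.
The closest candidate here is a hydroxyl group (-OH), but it is an -OH, not an -SH. No other fragment satisfies the full query, so there is no match.

No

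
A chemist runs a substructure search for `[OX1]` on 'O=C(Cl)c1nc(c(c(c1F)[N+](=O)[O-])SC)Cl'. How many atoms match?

3

Check the 16 heavy atoms by environment: 1× n (aromatic, X2) → no; 5× c (aromatic, X3) → no; 1× N (charge +1, X3) → no; 1× O (charge -1, X1) → match; 2× O (X1) → match; 1× F (X1) → no; 1× C (X3) → no; 2× Cl (X1) → no; 1× S (X2) → no; 1× C (X4) → no.
Summing the matching environments: 1 + 2 = 3 matching atoms.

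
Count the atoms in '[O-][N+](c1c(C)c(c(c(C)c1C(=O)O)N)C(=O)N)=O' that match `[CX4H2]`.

0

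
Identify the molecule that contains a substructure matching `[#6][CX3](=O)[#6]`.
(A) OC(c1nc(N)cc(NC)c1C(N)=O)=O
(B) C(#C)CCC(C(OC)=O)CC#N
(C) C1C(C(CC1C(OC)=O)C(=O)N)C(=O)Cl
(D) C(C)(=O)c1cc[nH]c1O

[#6][CX3](=O)[#6] describes a carbonyl carbon (no H) flanked by two carbons (a ketone).
(A) has a carboxylic acid group (-C(=O)OH) but one neighbour of the carbonyl carbon is O, not C.
(B) has a methyl-ester group (-C(=O)OCH3) but one neighbour of the carbonyl carbon is O, not C.
(C) has a primary amide (-C(=O)NH2) but one neighbour of the carbonyl carbon is N, not C.
(D) contains an acetyl/ketone group (-C(=O)CH3), which satisfies every atom and bond constraint.
So the answer is (D).

D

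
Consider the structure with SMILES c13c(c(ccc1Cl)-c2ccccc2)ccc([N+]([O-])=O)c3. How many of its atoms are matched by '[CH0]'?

0

The query [CH0] means: aliphatic carbon with no attached hydrogen.
Check the 20 heavy atoms by environment: 6× c (aromatic, H0) → no; 10× c (aromatic, H1) → no; 1× N (charge +1, H0) → no; 1× O (charge -1, H0) → no; 1× O (H0) → no; 1× Cl (H0) → no.
No environment satisfies the query, so 0 matching atoms.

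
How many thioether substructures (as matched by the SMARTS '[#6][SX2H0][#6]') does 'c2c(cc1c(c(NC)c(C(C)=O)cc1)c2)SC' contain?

1

[#6][SX2H0][#6] is the SMARTS for a thioether: an aliphatic sulfur bridging two carbons with no H on the sulfur.
Exactly one fragment in the molecule meets all constraints, giving 1 match.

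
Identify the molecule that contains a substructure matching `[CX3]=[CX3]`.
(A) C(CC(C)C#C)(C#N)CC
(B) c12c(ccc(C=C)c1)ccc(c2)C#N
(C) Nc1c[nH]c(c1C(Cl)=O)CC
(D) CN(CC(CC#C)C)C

B

[CX3]=[CX3] describes a non-aromatic C=C double bond between two sp2 carbons (an alkene).
(A) has an ethynyl group (-C#CH) but the C-C bond is a triple bond, not a double bond.
(B) contains a vinyl group (-CH=CH2), which satisfies every atom and bond constraint.
(C) has an ethyl group (-CH2CH3) but its C-C bond is a single bond between CX4 carbons, not CX3=CX3.
(D) has an ethynyl group (-C#CH) but the C-C bond is a triple bond, not a double bond.
So the answer is (B).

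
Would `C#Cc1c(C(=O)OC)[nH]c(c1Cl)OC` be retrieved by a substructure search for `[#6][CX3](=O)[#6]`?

No

The pattern [#6][CX3](=O)[#6] describes a carbonyl carbon (no H) flanked by two carbons — a ketone.
The closest candidate here is a methyl-ester group (-C(=O)OCH3), but one neighbour of the carbonyl carbon is O, not C. No other fragment satisfies the full query, so there is no match.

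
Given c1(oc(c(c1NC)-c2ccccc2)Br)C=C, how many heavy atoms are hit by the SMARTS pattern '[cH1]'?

5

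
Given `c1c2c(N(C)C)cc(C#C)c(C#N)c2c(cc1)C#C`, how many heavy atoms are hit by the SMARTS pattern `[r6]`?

10

The query [r6] means: r6 matches atoms in a six-membered ring.
Check the 19 heavy atoms by environment: 10× c (aromatic, in 6-ring) → match; 7× C (acyclic) → no; 2× N (acyclic) → no.
That gives 10 matching atoms.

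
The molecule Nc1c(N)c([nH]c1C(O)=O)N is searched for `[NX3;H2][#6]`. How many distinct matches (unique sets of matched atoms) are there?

3

[NX3;H2][#6] is the SMARTS for a primary amine: a trivalent nitrogen with two H attached to carbon.
The molecule carries 3 separate instances of a primary amino group (-NH2) meeting every constraint; each maps to a distinct set of atoms, giving 3 matches.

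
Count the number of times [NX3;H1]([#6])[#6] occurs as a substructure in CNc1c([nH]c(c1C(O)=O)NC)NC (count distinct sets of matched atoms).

[NX3;H1]([#6])[#6] is the SMARTS for a secondary amine: a trivalent nitrogen with one H, bonded to two carbons.
The molecule carries 3 separate instances of an N-methylamino group (-NHCH3) meeting every constraint; each maps to a distinct set of atoms, giving 3 matches.

3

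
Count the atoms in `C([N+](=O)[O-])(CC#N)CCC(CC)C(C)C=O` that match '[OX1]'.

3

The query [OX1] means: aliphatic oxygen with one total connection — typically a carbonyl =O or an oxide.
Check the 16 heavy atoms by environment: 9× C (X4) → no; 1× C (X2) → no; 1× N (X1) → no; 1× N (charge +1, X3) → no; 1× O (charge -1, X1) → match; 2× O (X1) → match; 1× C (X3) → no.
Summing the matching environments: 1 + 2 = 3 matching atoms.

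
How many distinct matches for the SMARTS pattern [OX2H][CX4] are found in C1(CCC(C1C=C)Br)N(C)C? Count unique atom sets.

[OX2H][CX4] is the SMARTS for an aliphatic alcohol: a hydroxyl oxygen bound to an sp3 (X4) carbon.
No fragment in the molecule satisfies every constraint, giving 0 matches.

0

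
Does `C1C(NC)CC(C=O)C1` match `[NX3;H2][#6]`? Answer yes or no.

No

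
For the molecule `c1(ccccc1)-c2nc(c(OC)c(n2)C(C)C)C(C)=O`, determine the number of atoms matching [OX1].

The query [OX1] means: aliphatic oxygen with one total connection — typically a carbonyl =O or an oxide.
Check the 20 heavy atoms by environment: 2× n (aromatic, X2) → no; 10× c (aromatic, X3) → no; 1× O (X2) → no; 5× C (X4) → no; 1× C (X3) → no; 1× O (X1) → match.
That gives 1 matching atom.

1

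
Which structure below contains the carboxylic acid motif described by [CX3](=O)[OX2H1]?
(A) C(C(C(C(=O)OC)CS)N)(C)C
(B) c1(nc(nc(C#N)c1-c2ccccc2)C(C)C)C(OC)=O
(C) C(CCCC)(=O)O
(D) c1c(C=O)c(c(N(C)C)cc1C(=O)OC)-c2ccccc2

C

[CX3](=O)[OX2H1] describes an sp2 carbon double-bonded to O and single-bonded to an -OH oxygen (a carboxylic acid).
(A) has a methyl-ester group (-C(=O)OCH3) but the singly-bonded O has no H (OX2H0, not OX2H1).
(B) has a methyl-ester group (-C(=O)OCH3) but the singly-bonded O has no H (OX2H0, not OX2H1).
(C) contains a carboxylic acid group (-C(=O)OH), which satisfies every atom and bond constraint.
(D) has an aldehyde (-CHO) but there is no singly-bonded oxygen on the carbonyl carbon.
So the answer is (C).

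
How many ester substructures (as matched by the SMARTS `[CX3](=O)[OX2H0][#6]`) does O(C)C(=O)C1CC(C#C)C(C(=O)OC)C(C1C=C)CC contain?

2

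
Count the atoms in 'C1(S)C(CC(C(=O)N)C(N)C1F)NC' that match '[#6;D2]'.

The query [#6;D2] means: any carbon bonded to exactly two heavy atoms.
Check the 14 heavy atoms by environment: 6× C (D3) → no; 1× C (D2) → match; 1× O (D1) → no; 2× N (D1) → no; 1× N (D2) → no; 1× C (D1) → no; 1× F (D1) → no; 1× S (D1) → no.
That gives 1 matching atom.

1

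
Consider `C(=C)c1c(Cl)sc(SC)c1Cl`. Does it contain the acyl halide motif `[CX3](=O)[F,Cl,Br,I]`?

No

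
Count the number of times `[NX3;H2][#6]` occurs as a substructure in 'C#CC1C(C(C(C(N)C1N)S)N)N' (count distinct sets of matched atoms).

[NX3;H2][#6] is the SMARTS for a primary amine: a trivalent nitrogen with two H attached to carbon.
The molecule carries 4 separate instances of a primary amino group (-NH2) meeting every constraint; each maps to a distinct set of atoms, giving 4 matches.

4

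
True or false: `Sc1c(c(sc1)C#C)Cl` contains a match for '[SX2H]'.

The pattern [SX2H] describes an aliphatic sulfur with two connections, one being H — a thiol.
The molecule carries a thiol (-SH), whose atoms satisfy every constraint of the query, so the pattern matches.

True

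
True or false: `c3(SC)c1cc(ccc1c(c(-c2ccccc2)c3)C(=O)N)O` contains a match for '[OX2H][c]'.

True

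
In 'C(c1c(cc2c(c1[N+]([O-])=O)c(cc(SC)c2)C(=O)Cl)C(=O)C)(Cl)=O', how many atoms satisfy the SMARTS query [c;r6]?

The query [c;r6] means: aromatic carbon that belongs to a six-membered ring.
Check the 24 heavy atoms by environment: 10× c (aromatic, in 6-ring) → match; 1× N (charge +1, acyclic) → no; 1× O (charge -1, acyclic) → no; 4× O (acyclic) → no; 5× C (acyclic) → no; 2× Cl (acyclic) → no; 1× S (acyclic) → no.
That gives 10 matching atoms.

10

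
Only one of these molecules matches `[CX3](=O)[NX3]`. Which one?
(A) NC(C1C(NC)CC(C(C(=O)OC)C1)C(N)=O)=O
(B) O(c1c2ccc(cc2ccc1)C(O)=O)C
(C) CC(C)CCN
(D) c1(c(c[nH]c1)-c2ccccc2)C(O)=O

[CX3](=O)[NX3] describes a carbonyl carbon bonded to a trivalent nitrogen (an amide).
(A) contains a primary amide (-C(=O)NH2), which satisfies every atom and bond constraint.
(B) has a carboxylic acid group (-C(=O)OH) but the carbonyl is bonded to O, not to an NX3 nitrogen.
(C) has a primary amino group (-NH2) but the -NH2 is not attached to a carbonyl carbon.
(D) has a carboxylic acid group (-C(=O)OH) but the carbonyl is bonded to O, not to an NX3 nitrogen.
So the answer is (A).

A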